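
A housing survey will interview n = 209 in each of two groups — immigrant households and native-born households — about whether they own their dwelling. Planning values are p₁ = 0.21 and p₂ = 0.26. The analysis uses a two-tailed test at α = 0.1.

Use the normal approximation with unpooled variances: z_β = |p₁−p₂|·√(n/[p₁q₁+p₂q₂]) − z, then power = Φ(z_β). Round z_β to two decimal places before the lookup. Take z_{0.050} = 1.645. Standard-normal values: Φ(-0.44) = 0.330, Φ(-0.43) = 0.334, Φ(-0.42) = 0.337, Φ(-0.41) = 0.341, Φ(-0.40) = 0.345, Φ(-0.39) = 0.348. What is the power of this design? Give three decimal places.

z_β = |p₁−p₂|·√(n/[p₁q₁+p₂q₂]) − z_{α/2}
    = 0.05 · √(209/0.3583) − 1.645
    = 0.05 · 24.1518 − 1.645
    = 1.2076 − 1.645 = -0.4374 → -0.44
Power = Φ(-0.44) = 0.330.

Power ≈ 0.330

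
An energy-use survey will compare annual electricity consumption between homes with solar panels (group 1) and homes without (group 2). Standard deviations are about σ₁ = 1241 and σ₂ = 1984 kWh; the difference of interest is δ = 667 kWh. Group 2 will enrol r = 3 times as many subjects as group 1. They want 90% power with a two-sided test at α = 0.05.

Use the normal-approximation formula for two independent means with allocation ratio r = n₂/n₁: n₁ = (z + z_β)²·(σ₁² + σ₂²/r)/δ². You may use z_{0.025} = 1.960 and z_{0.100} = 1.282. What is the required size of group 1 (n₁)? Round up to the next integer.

n₁ = (z_{α/2} + z_β)² · (σ₁² + σ₂²/r) / δ²
   = (1.960 + 1.282)² · (1241² + 1984²/3) / 667²
   = 10.5106 · (1540081 + 1312085.3) / 444889
   = 10.5106 · 2852166.3 / 444889
   = 67.38
Round up → n₁ = 68; n₂ = r·n₁ = 3 × 68 = 204.

n₁ = 68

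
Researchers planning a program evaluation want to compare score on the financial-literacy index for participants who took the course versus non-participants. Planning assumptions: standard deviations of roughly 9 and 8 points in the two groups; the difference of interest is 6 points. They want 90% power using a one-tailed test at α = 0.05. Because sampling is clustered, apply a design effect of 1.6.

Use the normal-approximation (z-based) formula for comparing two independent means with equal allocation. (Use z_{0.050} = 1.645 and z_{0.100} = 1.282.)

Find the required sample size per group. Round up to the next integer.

n = (z_α + z_β)² · (σ₁² + σ₂²) / δ²
  = (1.645 + 1.282)² · (9² + 8² = 145) / 6²
  = 8.5673 · 145 / 36
  = 34.51
Design effect: 1.6 × 34.51 = 55.21.
Round up → n = 56 per group.

n = 56 per group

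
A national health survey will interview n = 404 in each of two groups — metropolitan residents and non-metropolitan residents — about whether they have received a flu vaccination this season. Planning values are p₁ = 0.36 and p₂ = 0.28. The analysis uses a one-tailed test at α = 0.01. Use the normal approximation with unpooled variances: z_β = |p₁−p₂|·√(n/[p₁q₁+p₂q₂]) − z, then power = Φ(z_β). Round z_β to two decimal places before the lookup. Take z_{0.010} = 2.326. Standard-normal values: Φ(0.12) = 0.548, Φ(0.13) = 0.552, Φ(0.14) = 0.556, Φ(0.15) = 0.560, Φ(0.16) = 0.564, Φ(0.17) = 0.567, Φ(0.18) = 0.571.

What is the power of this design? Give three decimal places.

Power ≈ 0.548

z_β = |p₁−p₂|·√(n/[p₁q₁+p₂q₂]) − z_α
    = 0.08 · √(404/0.4320) − 2.326
    = 0.08 · 30.5808 − 2.326
    = 2.4465 − 2.326 = 0.1205 → 0.12
Power = Φ(0.12) = 0.548.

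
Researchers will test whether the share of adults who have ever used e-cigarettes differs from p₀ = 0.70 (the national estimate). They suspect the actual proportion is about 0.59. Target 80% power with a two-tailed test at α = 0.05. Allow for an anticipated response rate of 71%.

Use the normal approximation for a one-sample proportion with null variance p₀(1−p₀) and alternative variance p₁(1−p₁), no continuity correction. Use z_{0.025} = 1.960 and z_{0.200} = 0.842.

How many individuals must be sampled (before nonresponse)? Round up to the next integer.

n = [z_{α/2}·√(p₀q₀) + z_β·√(p₁q₁)]² / (p₁ − p₀)²
  = [1.960·√(0.70·0.30) + 0.842·√(0.59·0.41)]² / (-0.11)²
  = [1.960·0.4583 + 0.842·0.4918]² / 0.0121
  = [1.3123]² / 0.0121
  = 142.33
Adjust for 71% response: 142.33 / 0.71 = 200.46.
Round up → n = 201.

n = 201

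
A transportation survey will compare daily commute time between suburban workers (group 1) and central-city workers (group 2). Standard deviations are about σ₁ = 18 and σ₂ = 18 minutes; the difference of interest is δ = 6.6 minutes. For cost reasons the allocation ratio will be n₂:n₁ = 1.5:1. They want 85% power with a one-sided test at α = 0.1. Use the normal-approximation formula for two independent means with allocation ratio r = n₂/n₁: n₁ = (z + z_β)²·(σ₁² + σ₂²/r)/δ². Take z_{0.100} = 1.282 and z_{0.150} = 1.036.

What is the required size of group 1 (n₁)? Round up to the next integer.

n₁ = 67

n₁ = (z_α + z_β)² · (σ₁² + σ₂²/r) / δ²
   = (1.282 + 1.036)² · (18² + 18²/1.5) / 6.6²
   = 5.3731 · (324 + 216) / 43.56
   = 5.3731 · 540 / 43.56
   = 66.61
Round up → n₁ = 67; n₂ = r·n₁ = 1.5 × 67 = 101.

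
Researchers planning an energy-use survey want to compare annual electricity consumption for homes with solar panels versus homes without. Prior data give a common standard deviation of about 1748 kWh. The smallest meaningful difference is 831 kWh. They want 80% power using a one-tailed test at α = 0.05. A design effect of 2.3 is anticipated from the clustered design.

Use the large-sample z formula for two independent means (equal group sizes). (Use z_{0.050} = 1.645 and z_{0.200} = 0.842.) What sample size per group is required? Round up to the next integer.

n = (z_α + z_β)² · (σ₁² + σ₂²) / δ²
  = (1.645 + 0.842)² · (2·1748² = 6111008) / 831²
  = 6.1852 · 6111008 / 690561
  = 54.73
Design effect: 2.3 × 54.73 = 125.89.
Round up → n = 126 per group.

n = 126 per group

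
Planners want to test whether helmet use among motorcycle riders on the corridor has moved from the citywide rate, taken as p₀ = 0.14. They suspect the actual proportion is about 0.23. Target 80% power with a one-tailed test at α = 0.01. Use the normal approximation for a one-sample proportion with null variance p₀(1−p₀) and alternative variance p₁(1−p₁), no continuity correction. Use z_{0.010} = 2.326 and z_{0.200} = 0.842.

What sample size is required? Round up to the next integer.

n = [z_α·√(p₀q₀) + z_β·√(p₁q₁)]² / (p₁ − p₀)²
  = [2.326·√(0.14·0.86) + 0.842·√(0.23·0.77)]² / (0.09)²
  = [2.326·0.3470 + 0.842·0.4208]² / 0.0081
  = [1.1614]² / 0.0081
  = 166.53
Round up → n = 167.

n = 167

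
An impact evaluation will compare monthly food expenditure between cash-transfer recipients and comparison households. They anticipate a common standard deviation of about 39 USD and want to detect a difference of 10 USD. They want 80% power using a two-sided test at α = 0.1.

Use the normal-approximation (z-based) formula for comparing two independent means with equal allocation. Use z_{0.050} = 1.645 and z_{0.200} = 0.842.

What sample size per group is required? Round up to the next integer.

n = (z_{α/2} + z_β)² · (σ₁² + σ₂²) / δ²
  = (1.645 + 0.842)² · (2·39² = 3042) / 10²
  = 6.1852 · 3042 / 100
  = 188.15
Round up → n = 189 per group.

n = 189 per group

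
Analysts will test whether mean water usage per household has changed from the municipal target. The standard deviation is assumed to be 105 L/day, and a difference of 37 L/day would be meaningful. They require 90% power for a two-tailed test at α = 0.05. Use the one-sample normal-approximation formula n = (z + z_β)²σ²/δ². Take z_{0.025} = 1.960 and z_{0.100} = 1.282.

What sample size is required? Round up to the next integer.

n = 85

n = (z_{α/2} + z_β)² · σ² / δ²
  = (1.960 + 1.282)² · 105² / 37²
  = 10.5106 · 11025 / 1369
  = 84.64
Round up → n = 85.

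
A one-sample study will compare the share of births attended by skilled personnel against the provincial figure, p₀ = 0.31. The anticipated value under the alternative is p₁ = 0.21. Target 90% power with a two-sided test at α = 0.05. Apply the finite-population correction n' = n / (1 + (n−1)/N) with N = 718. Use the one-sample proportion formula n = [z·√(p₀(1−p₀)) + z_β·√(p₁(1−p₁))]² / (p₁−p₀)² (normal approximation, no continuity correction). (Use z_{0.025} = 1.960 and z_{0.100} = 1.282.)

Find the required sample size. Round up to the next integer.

n = 160

n = [z_{α/2}·√(p₀q₀) + z_β·√(p₁q₁)]² / (p₁ − p₀)²
  = [1.960·√(0.31·0.69) + 1.282·√(0.21·0.79)]² / (-0.10)²
  = [1.960·0.4625 + 1.282·0.4073]² / 0.0100
  = [1.4287]² / 0.0100
  = 204.11
Finite-population correction (N = 718): 204.11 / (1 + (204.11 − 1)/718) = 159.10.
Round up → n = 160.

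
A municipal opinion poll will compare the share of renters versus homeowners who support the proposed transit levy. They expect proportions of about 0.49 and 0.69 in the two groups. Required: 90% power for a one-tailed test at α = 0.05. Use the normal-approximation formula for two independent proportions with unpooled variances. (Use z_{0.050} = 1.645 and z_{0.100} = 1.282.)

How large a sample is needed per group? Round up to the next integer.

n = (z_α + z_β)² · [p₁(1−p₁) + p₂(1−p₂)] / (p₁ − p₂)²
  = (1.645 + 1.282)² · (0.49·0.51 + 0.69·0.31) / (-0.20)²
  = (2.927)² · (0.2499 + 0.2139) / 0.0400
  = 8.5673 · 0.4638 / 0.0400
  = 99.34
Round up → n = 100 per group.

n = 100 per group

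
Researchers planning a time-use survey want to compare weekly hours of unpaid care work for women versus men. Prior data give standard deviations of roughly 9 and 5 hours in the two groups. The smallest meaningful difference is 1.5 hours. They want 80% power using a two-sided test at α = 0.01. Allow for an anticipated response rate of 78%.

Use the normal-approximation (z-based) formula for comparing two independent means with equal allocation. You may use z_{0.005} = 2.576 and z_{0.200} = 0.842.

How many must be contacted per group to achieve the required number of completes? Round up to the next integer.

n = (z_{α/2} + z_β)² · (σ₁² + σ₂²) / δ²
  = (2.576 + 0.842)² · (9² + 5² = 106) / 1.5²
  = 11.6827 · 106 / 2.25
  = 550.39
Adjust for 78% response: 550.39 / 0.78 = 705.62.
Round up → n = 706 per group.

n = 706 per group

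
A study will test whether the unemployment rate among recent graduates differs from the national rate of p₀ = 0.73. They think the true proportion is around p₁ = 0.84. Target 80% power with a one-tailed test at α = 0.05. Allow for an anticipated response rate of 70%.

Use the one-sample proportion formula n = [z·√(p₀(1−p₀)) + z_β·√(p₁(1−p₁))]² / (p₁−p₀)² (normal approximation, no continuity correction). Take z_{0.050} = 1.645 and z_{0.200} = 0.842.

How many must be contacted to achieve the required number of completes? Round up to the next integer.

n = [z_α·√(p₀q₀) + z_β·√(p₁q₁)]² / (p₁ − p₀)²
  = [1.645·√(0.73·0.27) + 0.842·√(0.84·0.16)]² / (0.11)²
  = [1.645·0.4440 + 0.842·0.3666]² / 0.0121
  = [1.0390]² / 0.0121
  = 89.22
Adjust for 70% response: 89.22 / 0.70 = 127.45.
Round up → n = 128.

n = 128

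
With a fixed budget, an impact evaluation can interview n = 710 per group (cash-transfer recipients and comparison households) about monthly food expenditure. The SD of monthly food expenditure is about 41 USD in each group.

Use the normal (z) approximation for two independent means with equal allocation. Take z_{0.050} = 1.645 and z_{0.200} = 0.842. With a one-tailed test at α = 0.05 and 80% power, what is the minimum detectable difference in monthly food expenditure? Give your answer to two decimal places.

δ = (z_α + z_β) · √((σ₁²+σ₂²)/n)
  = (1.645 + 0.842) · √(3362/710)
  = 2.487 · √4.7352
  = 2.487 · 2.1761
  = 5.4118

Minimum detectable difference ≈ 5.41 USD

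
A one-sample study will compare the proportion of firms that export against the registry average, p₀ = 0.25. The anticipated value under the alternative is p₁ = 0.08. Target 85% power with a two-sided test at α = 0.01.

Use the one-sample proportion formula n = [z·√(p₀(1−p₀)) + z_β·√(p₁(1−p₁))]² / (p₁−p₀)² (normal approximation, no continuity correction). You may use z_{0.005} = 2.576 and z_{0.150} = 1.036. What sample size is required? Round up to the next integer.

n = [z_{α/2}·√(p₀q₀) + z_β·√(p₁q₁)]² / (p₁ − p₀)²
  = [2.576·√(0.25·0.75) + 1.036·√(0.08·0.92)]² / (-0.17)²
  = [2.576·0.4330 + 1.036·0.2713]² / 0.0289
  = [1.3965]² / 0.0289
  = 67.48
Round up → n = 68.

n = 68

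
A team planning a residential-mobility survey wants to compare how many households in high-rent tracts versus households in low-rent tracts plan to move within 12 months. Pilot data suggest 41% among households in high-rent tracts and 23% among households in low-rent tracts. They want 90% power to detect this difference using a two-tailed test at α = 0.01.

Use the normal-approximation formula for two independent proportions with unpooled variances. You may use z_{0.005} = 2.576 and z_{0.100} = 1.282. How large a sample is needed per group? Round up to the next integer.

n = (z_{α/2} + z_β)² · [p₁(1−p₁) + p₂(1−p₂)] / (p₁ − p₂)²
  = (2.576 + 1.282)² · (0.41·0.59 + 0.23·0.77) / (0.18)²
  = (3.858)² · (0.2419 + 0.1771) / 0.0324
  = 14.8842 · 0.4190 / 0.0324
  = 192.48
Round up → n = 193 per group.

n = 193 per group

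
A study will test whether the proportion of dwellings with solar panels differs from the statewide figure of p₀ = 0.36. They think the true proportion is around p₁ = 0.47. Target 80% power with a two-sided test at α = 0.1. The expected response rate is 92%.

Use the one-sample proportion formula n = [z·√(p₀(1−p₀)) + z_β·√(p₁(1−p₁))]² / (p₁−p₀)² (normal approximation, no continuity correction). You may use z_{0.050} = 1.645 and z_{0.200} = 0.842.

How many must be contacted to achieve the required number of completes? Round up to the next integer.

n = 132

n = [z_{α/2}·√(p₀q₀) + z_β·√(p₁q₁)]² / (p₁ − p₀)²
  = [1.645·√(0.36·0.64) + 0.842·√(0.47·0.53)]² / (0.11)²
  = [1.645·0.4800 + 0.842·0.4991]² / 0.0121
  = [1.2098]² / 0.0121
  = 120.97
Adjust for 92% response: 120.97 / 0.92 = 131.49.
Round up → n = 132.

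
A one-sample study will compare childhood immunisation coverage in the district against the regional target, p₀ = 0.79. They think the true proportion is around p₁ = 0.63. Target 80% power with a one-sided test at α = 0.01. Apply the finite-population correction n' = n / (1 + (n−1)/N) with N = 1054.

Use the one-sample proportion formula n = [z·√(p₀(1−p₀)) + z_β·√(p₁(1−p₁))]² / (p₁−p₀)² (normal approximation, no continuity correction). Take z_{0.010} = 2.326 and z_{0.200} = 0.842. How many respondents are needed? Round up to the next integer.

n = 68

n = [z_α·√(p₀q₀) + z_β·√(p₁q₁)]² / (p₁ − p₀)²
  = [2.326·√(0.79·0.21) + 0.842·√(0.63·0.37)]² / (-0.16)²
  = [2.326·0.4073 + 0.842·0.4828]² / 0.0256
  = [1.3539]² / 0.0256
  = 71.61
Finite-population correction (N = 1054): 71.61 / (1 + (71.61 − 1)/1054) = 67.11.
Round up → n = 68.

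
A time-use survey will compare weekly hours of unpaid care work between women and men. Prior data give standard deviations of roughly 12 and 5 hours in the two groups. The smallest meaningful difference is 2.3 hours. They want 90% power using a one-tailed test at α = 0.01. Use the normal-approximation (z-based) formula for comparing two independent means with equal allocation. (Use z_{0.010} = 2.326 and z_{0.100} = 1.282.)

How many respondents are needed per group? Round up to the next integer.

n = 416 per group

n = (z_α + z_β)² · (σ₁² + σ₂²) / δ²
  = (2.326 + 1.282)² · (12² + 5² = 169) / 2.3²
  = 13.0177 · 169 / 5.29
  = 415.88
Round up → n = 416 per group.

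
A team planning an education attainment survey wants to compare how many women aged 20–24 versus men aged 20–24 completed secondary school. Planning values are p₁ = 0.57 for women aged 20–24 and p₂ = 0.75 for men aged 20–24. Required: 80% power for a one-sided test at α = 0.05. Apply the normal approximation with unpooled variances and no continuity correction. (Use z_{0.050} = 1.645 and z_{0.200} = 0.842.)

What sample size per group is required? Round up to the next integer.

n = 83 per group

n = (z_α + z_β)² · [p₁(1−p₁) + p₂(1−p₂)] / (p₁ − p₂)²
  = (1.645 + 0.842)² · (0.57·0.43 + 0.75·0.25) / (-0.18)²
  = (2.487)² · (0.2451 + 0.1875) / 0.0324
  = 6.1852 · 0.4326 / 0.0324
  = 82.58
Round up → n = 83 per group.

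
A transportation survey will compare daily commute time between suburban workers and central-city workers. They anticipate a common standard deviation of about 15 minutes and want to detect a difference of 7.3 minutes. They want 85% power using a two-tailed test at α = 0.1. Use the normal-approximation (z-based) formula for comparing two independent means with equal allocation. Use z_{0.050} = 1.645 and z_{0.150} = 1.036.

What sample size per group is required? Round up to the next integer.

n = 61 per group

n = (z_{α/2} + z_β)² · (σ₁² + σ₂²) / δ²
  = (1.645 + 1.036)² · (2·15² = 450) / 7.3²
  = 7.1878 · 450 / 53.29
  = 60.70
Round up → n = 61 per group.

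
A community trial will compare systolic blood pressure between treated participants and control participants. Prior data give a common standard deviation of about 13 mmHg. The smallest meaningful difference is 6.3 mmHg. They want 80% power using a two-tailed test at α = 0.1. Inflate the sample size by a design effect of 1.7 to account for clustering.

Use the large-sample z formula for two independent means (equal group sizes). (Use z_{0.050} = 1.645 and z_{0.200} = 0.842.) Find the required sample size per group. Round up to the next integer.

n = (z_{α/2} + z_β)² · (σ₁² + σ₂²) / δ²
  = (1.645 + 0.842)² · (2·13² = 338) / 6.3²
  = 6.1852 · 338 / 39.69
  = 52.67
Design effect: 1.7 × 52.67 = 89.54.
Round up → n = 90 per group.

n = 90 per group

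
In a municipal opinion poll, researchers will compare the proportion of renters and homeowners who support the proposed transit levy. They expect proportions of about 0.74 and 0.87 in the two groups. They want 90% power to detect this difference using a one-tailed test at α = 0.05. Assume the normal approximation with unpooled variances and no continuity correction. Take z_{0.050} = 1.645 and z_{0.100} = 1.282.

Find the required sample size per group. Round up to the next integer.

n = (z_α + z_β)² · [p₁(1−p₁) + p₂(1−p₂)] / (p₁ − p₂)²
  = (1.645 + 1.282)² · (0.74·0.26 + 0.87·0.13) / (-0.13)²
  = (2.927)² · (0.1924 + 0.1131) / 0.0169
  = 8.5673 · 0.3055 / 0.0169
  = 154.87
Round up → n = 155 per group.

n = 155 per group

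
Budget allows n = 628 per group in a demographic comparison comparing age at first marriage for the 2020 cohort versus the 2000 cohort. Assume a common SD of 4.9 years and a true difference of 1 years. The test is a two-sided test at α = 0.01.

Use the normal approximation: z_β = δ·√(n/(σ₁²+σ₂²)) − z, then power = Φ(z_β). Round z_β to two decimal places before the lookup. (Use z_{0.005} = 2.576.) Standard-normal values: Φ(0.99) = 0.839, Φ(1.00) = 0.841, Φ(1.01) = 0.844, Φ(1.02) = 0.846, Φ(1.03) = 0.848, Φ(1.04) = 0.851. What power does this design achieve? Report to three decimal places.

z_β = δ·√(n/(σ₁²+σ₂²)) − z_{α/2}
    = 1 · √(628/48.02) − 2.576
    = 1 · 3.61634 − 2.576
    = 3.6163 − 2.576 = 1.0403 → 1.04
Power = Φ(1.04) = 0.851.

Power ≈ 0.851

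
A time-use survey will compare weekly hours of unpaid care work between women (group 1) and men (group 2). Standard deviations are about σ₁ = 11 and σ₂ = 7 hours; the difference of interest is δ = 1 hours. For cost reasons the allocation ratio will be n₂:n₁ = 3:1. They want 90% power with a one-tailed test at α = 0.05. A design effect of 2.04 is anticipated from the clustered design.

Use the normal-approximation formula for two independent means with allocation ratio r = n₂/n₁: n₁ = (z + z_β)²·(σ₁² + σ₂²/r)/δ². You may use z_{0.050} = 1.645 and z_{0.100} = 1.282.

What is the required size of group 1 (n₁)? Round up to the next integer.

n₁ = 2401

n₁ = (z_α + z_β)² · (σ₁² + σ₂²/r) / δ²
   = (1.645 + 1.282)² · (11² + 7²/3) / 1²
   = 8.5673 · (121 + 16.3333) / 1
   = 8.5673 · 137.3333 / 1
   = 1176.58
Design effect: 2.04 × 1176.58 = 2400.22.
Round up → n₁ = 2401; n₂ = r·n₁ = 3 × 2401 = 7203.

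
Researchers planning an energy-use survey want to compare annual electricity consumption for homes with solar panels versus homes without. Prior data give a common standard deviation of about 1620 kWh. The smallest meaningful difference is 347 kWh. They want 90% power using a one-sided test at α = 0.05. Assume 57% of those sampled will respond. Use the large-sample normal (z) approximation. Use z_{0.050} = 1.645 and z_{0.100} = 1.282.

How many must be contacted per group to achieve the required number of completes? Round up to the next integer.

n = 656 per group

n = (z_α + z_β)² · (σ₁² + σ₂²) / δ²
  = (1.645 + 1.282)² · (2·1620² = 5248800) / 347²
  = 8.5673 · 5248800 / 120409
  = 373.46
Adjust for 57% response: 373.46 / 0.57 = 655.20.
Round up → n = 656 per group.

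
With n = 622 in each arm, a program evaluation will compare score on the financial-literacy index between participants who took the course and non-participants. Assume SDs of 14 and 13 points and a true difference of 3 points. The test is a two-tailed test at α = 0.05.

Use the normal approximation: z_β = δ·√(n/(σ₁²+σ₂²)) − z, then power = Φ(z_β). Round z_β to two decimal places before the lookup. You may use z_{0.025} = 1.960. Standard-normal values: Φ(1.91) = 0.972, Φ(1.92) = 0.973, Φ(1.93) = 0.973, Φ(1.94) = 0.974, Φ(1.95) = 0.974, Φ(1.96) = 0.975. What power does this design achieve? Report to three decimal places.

z_β = δ·√(n/(σ₁²+σ₂²)) − z_{α/2}
    = 3 · √(622/365) − 1.960
    = 3 · 1.30542 − 1.960
    = 3.9162 − 1.960 = 1.9562 → 1.96
Power = Φ(1.96) = 0.975.

Power ≈ 0.975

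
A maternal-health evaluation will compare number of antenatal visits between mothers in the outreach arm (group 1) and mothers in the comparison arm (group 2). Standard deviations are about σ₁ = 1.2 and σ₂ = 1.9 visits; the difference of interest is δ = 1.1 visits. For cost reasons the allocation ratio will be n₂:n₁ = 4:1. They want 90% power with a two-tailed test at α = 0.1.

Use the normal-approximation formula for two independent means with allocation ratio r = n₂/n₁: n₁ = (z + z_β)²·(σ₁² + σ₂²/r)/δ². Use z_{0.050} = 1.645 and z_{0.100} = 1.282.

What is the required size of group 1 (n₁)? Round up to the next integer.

n₁ = 17

n₁ = (z_{α/2} + z_β)² · (σ₁² + σ₂²/r) / δ²
   = (1.645 + 1.282)² · (1.2² + 1.9²/4) / 1.1²
   = 8.5673 · (1.44 + 0.9025) / 1.21
   = 8.5673 · 2.3425 / 1.21
   = 16.59
Round up → n₁ = 17; n₂ = r·n₁ = 4 × 17 = 68.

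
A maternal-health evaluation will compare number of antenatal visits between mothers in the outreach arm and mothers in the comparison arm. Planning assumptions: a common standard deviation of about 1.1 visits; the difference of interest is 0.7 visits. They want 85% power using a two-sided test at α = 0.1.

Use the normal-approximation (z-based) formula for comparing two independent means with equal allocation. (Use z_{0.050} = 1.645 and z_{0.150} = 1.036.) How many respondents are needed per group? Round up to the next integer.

n = (z_{α/2} + z_β)² · (σ₁² + σ₂²) / δ²
  = (1.645 + 1.036)² · (2·1.1² = 2.42) / 0.7²
  = 7.1878 · 2.42 / 0.49
  = 35.50
Round up → n = 36 per group.

n = 36 per group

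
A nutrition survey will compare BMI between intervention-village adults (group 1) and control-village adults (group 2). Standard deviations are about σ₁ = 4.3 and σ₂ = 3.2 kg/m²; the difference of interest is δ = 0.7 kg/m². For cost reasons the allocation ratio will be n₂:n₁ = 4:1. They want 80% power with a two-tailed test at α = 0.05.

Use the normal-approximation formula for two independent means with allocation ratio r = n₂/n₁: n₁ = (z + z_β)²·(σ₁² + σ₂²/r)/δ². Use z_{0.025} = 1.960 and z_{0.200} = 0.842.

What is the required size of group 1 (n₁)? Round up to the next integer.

n₁ = 338

n₁ = (z_{α/2} + z_β)² · (σ₁² + σ₂²/r) / δ²
   = (1.960 + 0.842)² · (4.3² + 3.2²/4) / 0.7²
   = 7.8512 · (18.49 + 2.56) / 0.49
   = 7.8512 · 21.05 / 0.49
   = 337.28
Round up → n₁ = 338; n₂ = r·n₁ = 4 × 338 = 1352.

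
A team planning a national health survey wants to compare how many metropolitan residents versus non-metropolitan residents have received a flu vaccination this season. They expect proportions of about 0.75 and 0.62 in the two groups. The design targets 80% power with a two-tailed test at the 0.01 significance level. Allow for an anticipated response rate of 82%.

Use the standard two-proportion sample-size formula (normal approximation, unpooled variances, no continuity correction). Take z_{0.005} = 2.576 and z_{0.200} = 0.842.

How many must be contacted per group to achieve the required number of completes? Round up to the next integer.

n = (z_{α/2} + z_β)² · [p₁(1−p₁) + p₂(1−p₂)] / (p₁ − p₂)²
  = (2.576 + 0.842)² · (0.75·0.25 + 0.62·0.38) / (0.13)²
  = (3.418)² · (0.1875 + 0.2356) / 0.0169
  = 11.6827 · 0.4231 / 0.0169
  = 292.48
Adjust for 82% response: 292.48 / 0.82 = 356.69.
Round up → n = 357 per group.

n = 357 per group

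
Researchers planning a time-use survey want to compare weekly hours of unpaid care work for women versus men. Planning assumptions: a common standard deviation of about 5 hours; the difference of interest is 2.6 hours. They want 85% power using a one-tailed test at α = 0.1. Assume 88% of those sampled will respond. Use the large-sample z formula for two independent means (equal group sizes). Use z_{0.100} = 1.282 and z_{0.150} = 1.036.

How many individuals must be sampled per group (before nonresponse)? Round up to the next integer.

n = 46 per group

n = (z_α + z_β)² · (σ₁² + σ₂²) / δ²
  = (1.282 + 1.036)² · (2·5² = 50) / 2.6²
  = 5.3731 · 50 / 6.76
  = 39.74
Adjust for 88% response: 39.74 / 0.88 = 45.16.
Round up → n = 46 per group.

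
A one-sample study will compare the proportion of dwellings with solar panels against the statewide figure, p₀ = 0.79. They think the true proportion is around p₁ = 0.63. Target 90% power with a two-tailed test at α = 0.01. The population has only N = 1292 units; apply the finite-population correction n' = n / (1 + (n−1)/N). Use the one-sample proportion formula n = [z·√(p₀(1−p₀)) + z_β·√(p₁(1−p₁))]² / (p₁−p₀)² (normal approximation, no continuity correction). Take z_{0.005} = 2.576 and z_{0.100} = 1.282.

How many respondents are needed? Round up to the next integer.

n = 101

n = [z_{α/2}·√(p₀q₀) + z_β·√(p₁q₁)]² / (p₁ − p₀)²
  = [2.576·√(0.79·0.21) + 1.282·√(0.63·0.37)]² / (-0.16)²
  = [2.576·0.4073 + 1.282·0.4828]² / 0.0256
  = [1.6682]² / 0.0256
  = 108.70
Finite-population correction (N = 1292): 108.70 / (1 + (108.70 − 1)/1292) = 100.34.
Round up → n = 101.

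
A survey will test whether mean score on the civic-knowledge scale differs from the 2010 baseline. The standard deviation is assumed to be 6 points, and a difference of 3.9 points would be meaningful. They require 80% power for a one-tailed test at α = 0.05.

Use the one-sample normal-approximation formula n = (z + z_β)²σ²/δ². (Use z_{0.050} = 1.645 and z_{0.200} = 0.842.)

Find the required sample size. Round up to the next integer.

n = (z_α + z_β)² · σ² / δ²
  = (1.645 + 0.842)² · 6² / 3.9²
  = 6.1852 · 36 / 15.21
  = 14.64
Round up → n = 15.

n = 15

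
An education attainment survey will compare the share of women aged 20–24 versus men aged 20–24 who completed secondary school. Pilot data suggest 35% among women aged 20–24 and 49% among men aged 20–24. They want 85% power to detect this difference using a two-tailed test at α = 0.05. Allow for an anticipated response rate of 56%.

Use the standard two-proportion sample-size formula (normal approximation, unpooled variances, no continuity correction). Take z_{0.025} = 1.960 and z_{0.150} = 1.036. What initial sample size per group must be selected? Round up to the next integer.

n = 391 per group

n = (z_{α/2} + z_β)² · [p₁(1−p₁) + p₂(1−p₂)] / (p₁ − p₂)²
  = (1.960 + 1.036)² · (0.35·0.65 + 0.49·0.51) / (-0.14)²
  = (2.996)² · (0.2275 + 0.2499) / 0.0196
  = 8.9760 · 0.4774 / 0.0196
  = 218.63
Adjust for 56% response: 218.63 / 0.56 = 390.41.
Round up → n = 391 per group.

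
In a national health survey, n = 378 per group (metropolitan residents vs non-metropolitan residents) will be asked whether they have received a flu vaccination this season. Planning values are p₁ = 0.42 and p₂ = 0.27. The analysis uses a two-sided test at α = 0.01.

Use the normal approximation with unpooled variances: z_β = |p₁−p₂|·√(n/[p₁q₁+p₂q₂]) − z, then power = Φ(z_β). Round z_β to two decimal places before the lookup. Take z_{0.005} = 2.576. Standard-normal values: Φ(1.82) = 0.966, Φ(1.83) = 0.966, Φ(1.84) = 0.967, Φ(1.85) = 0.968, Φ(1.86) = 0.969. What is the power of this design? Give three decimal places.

Power ≈ 0.966

z_β = |p₁−p₂|·√(n/[p₁q₁+p₂q₂]) − z_{α/2}
    = 0.15 · √(378/0.4407) − 2.576
    = 0.15 · 29.2870 − 2.576
    = 4.3930 − 2.576 = 1.8170 → 1.82
Power = Φ(1.82) = 0.966.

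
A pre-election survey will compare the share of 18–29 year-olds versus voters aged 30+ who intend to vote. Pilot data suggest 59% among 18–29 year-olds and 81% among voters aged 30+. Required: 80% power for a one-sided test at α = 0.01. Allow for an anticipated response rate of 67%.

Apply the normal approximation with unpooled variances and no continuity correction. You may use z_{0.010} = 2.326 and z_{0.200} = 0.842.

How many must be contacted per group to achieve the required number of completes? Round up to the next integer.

n = 123 per group

n = (z_α + z_β)² · [p₁(1−p₁) + p₂(1−p₂)] / (p₁ − p₂)²
  = (2.326 + 0.842)² · (0.59·0.41 + 0.81·0.19) / (-0.22)²
  = (3.168)² · (0.2419 + 0.1539) / 0.0484
  = 10.0362 · 0.3958 / 0.0484
  = 82.07
Adjust for 67% response: 82.07 / 0.67 = 122.50.
Round up → n = 123 per group.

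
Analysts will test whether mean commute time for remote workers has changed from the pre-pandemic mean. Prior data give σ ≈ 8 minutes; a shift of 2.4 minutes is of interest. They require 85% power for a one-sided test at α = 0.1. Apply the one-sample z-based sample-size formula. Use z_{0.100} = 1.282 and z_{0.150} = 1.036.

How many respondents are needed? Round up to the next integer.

n = (z_α + z_β)² · σ² / δ²
  = (1.282 + 1.036)² · 8² / 2.4²
  = 5.3731 · 64 / 5.76
  = 59.70
Round up → n = 60.

n = 60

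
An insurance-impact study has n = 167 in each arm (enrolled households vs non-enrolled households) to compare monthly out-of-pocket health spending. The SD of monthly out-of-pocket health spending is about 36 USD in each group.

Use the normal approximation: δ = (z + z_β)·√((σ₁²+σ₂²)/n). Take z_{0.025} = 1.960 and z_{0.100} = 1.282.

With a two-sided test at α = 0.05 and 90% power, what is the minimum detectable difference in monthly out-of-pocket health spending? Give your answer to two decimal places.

Minimum detectable difference ≈ 12.77 USD

δ = (z_{α/2} + z_β) · √((σ₁²+σ₂²)/n)
  = (1.960 + 1.282) · √(2592/167)
  = 3.242 · √15.521
  = 3.242 · 3.9397
  = 12.7724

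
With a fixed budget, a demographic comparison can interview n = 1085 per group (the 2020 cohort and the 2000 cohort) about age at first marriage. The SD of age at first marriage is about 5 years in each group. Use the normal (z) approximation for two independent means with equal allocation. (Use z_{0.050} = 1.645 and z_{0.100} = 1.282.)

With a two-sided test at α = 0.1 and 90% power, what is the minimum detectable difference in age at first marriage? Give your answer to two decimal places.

δ = (z_{α/2} + z_β) · √((σ₁²+σ₂²)/n)
  = (1.645 + 1.282) · √(50/1085)
  = 2.927 · √0.04608
  = 2.927 · 0.2147
  = 0.6283

Minimum detectable difference ≈ 0.63 years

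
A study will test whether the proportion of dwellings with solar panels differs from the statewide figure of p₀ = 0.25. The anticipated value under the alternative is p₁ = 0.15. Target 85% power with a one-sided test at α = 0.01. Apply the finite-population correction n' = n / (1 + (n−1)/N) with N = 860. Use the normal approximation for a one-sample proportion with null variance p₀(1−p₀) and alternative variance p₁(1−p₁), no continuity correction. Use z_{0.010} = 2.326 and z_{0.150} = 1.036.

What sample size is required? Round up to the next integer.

n = [z_α·√(p₀q₀) + z_β·√(p₁q₁)]² / (p₁ − p₀)²
  = [2.326·√(0.25·0.75) + 1.036·√(0.15·0.85)]² / (-0.10)²
  = [2.326·0.4330 + 1.036·0.3571]² / 0.0100
  = [1.3771]² / 0.0100
  = 189.64
Finite-population correction (N = 860): 189.64 / (1 + (189.64 − 1)/860) = 155.53.
Round up → n = 156.

n = 156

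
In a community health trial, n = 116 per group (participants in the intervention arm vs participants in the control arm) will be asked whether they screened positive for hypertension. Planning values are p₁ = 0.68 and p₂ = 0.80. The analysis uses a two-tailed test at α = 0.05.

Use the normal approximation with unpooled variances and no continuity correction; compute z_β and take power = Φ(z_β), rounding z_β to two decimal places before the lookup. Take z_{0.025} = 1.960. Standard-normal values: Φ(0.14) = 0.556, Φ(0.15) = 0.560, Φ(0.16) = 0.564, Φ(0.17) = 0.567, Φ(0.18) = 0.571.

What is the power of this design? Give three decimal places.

z_β = |p₁−p₂|·√(n/[p₁q₁+p₂q₂]) − z_{α/2}
    = 0.12 · √(116/0.3776) − 1.960
    = 0.12 · 17.5272 − 1.960
    = 2.1033 − 1.960 = 0.1433 → 0.14
Power = Φ(0.14) = 0.556.

Power ≈ 0.556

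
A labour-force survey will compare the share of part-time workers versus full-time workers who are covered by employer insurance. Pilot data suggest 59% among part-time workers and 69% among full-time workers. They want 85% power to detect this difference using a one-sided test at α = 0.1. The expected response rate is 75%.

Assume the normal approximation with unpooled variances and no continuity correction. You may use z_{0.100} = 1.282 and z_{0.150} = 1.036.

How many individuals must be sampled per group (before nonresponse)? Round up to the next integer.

n = 327 per group

n = (z_α + z_β)² · [p₁(1−p₁) + p₂(1−p₂)] / (p₁ − p₂)²
  = (1.282 + 1.036)² · (0.59·0.41 + 0.69·0.31) / (-0.10)²
  = (2.318)² · (0.2419 + 0.2139) / 0.0100
  = 5.3731 · 0.4558 / 0.0100
  = 244.91
Adjust for 75% response: 244.91 / 0.75 = 326.54.
Round up → n = 327 per group.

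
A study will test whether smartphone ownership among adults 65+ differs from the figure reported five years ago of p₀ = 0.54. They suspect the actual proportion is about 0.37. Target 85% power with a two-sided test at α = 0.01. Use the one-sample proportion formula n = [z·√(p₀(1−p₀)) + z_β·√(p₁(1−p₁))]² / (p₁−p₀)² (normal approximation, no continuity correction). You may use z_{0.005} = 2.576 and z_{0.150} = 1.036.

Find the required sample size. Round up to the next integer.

n = [z_{α/2}·√(p₀q₀) + z_β·√(p₁q₁)]² / (p₁ − p₀)²
  = [2.576·√(0.54·0.46) + 1.036·√(0.37·0.63)]² / (-0.17)²
  = [2.576·0.4984 + 1.036·0.4828]² / 0.0289
  = [1.7841]² / 0.0289
  = 110.13
Round up → n = 111.

n = 111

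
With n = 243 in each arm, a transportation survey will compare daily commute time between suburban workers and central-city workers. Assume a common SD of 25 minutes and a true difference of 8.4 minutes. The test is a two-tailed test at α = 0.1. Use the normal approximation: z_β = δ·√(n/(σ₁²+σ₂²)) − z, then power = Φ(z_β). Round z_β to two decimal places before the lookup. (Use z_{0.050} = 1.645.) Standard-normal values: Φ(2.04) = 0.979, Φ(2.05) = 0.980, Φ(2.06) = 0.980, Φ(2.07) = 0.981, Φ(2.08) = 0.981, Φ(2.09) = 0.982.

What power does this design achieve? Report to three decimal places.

Power ≈ 0.980

z_β = δ·√(n/(σ₁²+σ₂²)) − z_{α/2}
    = 8.4 · √(243/1250) − 1.645
    = 8.4 · 0.44091 − 1.645
    = 3.7036 − 1.645 = 2.0586 → 2.06
Power = Φ(2.06) = 0.980.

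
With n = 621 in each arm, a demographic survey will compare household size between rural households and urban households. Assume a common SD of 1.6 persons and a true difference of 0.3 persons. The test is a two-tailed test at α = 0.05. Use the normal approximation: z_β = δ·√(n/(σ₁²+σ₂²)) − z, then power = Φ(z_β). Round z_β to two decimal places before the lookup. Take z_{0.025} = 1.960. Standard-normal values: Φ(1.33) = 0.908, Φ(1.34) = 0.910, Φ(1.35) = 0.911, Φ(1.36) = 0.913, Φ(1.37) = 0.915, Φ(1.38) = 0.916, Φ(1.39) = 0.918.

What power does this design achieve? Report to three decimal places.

z_β = δ·√(n/(σ₁²+σ₂²)) − z_{α/2}
    = 0.3 · √(621/5.12) − 1.960
    = 0.3 · 11.01313 − 1.960
    = 3.3039 − 1.960 = 1.3439 → 1.34
Power = Φ(1.34) = 0.910.

Power ≈ 0.910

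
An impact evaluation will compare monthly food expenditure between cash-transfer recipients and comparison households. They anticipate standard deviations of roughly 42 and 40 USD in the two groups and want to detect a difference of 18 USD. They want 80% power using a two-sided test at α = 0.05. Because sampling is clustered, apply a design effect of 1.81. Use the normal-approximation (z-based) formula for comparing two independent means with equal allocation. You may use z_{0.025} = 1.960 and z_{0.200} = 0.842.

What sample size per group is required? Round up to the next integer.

n = (z_{α/2} + z_β)² · (σ₁² + σ₂²) / δ²
  = (1.960 + 0.842)² · (42² + 40² = 3364) / 18²
  = 7.8512 · 3364 / 324
  = 81.52
Design effect: 1.81 × 81.52 = 147.55.
Round up → n = 148 per group.

n = 148 per group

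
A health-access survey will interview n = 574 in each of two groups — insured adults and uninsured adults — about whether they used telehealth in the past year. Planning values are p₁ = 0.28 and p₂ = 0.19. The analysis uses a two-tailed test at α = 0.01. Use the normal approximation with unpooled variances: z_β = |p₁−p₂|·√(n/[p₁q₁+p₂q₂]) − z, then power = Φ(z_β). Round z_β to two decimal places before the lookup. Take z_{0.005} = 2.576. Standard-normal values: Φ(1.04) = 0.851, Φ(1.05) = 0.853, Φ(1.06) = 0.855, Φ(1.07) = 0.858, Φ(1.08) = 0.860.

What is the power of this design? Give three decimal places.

z_β = |p₁−p₂|·√(n/[p₁q₁+p₂q₂]) − z_{α/2}
    = 0.09 · √(574/0.3555) − 2.576
    = 0.09 · 40.1824 − 2.576
    = 3.6164 − 2.576 = 1.0404 → 1.04
Power = Φ(1.04) = 0.851.

Power ≈ 0.851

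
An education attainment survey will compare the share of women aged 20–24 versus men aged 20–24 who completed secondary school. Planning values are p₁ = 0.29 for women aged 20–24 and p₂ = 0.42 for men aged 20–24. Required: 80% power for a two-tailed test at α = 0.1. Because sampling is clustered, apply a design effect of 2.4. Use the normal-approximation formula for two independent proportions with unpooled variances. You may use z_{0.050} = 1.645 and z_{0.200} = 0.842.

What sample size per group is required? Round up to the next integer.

n = 395 per group

n = (z_{α/2} + z_β)² · [p₁(1−p₁) + p₂(1−p₂)] / (p₁ − p₂)²
  = (1.645 + 0.842)² · (0.29·0.71 + 0.42·0.58) / (-0.13)²
  = (2.487)² · (0.2059 + 0.2436) / 0.0169
  = 6.1852 · 0.4495 / 0.0169
  = 164.51
Design effect: 2.4 × 164.51 = 394.83.
Round up → n = 395 per group.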